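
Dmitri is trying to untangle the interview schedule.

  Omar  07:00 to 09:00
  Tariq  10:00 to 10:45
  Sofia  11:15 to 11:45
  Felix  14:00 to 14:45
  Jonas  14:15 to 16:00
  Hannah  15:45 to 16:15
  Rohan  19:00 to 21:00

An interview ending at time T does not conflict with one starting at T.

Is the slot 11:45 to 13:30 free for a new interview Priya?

Omar: ends 09:00 at or before Priya starts 11:45 → clear.
Tariq: ends 10:45 at or before Priya starts 11:45 → clear.
Sofia: ends 11:45 at or before Priya starts 11:45 → clear.
Felix: starts 14:00 at or after Priya ends 13:30 → clear.
Jonas: starts 14:15 at or after Priya ends 13:30 → clear.
Hannah: starts 15:45 at or after Priya ends 13:30 → clear.
Rohan: starts 19:00 at or after Priya ends 13:30 → clear.

Yes — the slot is free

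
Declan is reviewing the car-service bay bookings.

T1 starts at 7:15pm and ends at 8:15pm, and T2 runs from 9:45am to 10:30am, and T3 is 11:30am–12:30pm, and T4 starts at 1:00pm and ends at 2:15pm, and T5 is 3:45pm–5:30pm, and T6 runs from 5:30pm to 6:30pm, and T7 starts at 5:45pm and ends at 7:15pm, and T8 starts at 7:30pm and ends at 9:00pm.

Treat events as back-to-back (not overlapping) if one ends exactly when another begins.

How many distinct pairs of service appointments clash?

2

Two intervals overlap when each starts before the other ends.
Sorted by start: T2, T3, T4, T5, T6, T7, T1, T8.
T3 starts after T2 ends — done with T2.
T4 starts after T3 ends — done with T3.
T5 starts after T4 ends — done with T4.
T6 starts exactly when T5 ends (back-to-back, no overlap) — done with T5.
T7 starts before T6 ends → T6 and T7 overlap.
T1 starts after T6 ends — done with T6.
T1 starts exactly when T7 ends (back-to-back, no overlap) — done with T7.
T8 starts before T1 ends → T1 and T8 overlap.
Overlapping pairs: T1 & T8, T6 & T7 — 2 in total.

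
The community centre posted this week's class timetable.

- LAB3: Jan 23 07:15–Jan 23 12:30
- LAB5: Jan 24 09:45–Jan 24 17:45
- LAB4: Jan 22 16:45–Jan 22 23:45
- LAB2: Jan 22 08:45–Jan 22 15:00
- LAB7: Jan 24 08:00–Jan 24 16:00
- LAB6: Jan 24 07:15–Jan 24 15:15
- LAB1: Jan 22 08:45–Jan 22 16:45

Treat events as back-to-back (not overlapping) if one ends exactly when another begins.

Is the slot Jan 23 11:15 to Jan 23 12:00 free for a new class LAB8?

LAB1: ends Jan 22 16:45 at or before LAB8 starts Jan 23 11:15 → clear.
LAB2: ends Jan 22 15:00 at or before LAB8 starts Jan 23 11:15 → clear.
LAB4: ends Jan 22 23:45 at or before LAB8 starts Jan 23 11:15 → clear.
LAB3: starts Jan 23 07:15 before LAB8 ends Jan 23 12:00, and ends Jan 23 12:30 after LAB8 starts Jan 23 11:15 → overlap.
LAB6: starts Jan 24 07:15 at or after LAB8 ends Jan 23 12:00 → clear.
LAB7: starts Jan 24 08:00 at or after LAB8 ends Jan 23 12:00 → clear.
LAB5: starts Jan 24 09:45 at or after LAB8 ends Jan 23 12:00 → clear.
LAB8 overlaps LAB3.

No — it overlaps LAB3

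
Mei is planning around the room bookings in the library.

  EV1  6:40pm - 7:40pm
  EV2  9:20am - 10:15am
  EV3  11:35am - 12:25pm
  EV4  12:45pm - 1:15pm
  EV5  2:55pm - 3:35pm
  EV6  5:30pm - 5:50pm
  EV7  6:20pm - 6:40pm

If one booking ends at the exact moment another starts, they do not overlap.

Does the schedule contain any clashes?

No

Sorted by start: EV2, EV3, EV4, EV5, EV6, EV7, EV1.
EV3 starts after EV2 ends, so nothing later overlaps EV2 either.
EV4 starts after EV3 ends, so nothing later overlaps EV3 either.
EV5 starts after EV4 ends, so nothing later overlaps EV4 either.
EV6 starts after EV5 ends, so nothing later overlaps EV5 either.
EV7 starts after EV6 ends, so nothing later overlaps EV6 either.
EV1 starts exactly when EV7 ends (back-to-back, no overlap).
Every pair is clear; the schedule has no overlaps.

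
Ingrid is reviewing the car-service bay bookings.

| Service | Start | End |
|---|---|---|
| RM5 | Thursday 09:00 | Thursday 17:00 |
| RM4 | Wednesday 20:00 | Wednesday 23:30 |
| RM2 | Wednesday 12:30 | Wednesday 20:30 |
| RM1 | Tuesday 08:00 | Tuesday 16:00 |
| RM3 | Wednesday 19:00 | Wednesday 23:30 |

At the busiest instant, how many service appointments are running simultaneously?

3

Walk through starts and ends in time order (an end at T is processed before a start at T):
Tuesday 08:00 start RM1 → 1
Tuesday 16:00 end RM1 → 0
Wednesday 12:30 start RM2 → 1
Wednesday 19:00 start RM3 → 2
Wednesday 20:00 start RM4 → 3
Wednesday 20:30 end RM2 → 2
Wednesday 23:30 end RM3 → 1
Wednesday 23:30 end RM4 → 0
Thursday 09:00 start RM5 → 1
Thursday 17:00 end RM5 → 0
Peak is 3, at Wednesday 20:00 (RM2, RM3, RM4).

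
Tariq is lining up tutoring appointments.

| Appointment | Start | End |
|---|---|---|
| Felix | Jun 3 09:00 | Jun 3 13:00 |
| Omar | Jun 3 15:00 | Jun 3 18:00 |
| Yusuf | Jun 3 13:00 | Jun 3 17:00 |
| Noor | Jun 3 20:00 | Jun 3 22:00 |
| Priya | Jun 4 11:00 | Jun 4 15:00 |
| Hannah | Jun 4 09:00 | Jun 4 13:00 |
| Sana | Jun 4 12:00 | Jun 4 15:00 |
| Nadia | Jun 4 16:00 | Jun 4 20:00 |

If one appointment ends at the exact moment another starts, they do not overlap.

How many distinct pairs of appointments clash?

4

Check each pair: they overlap iff neither finishes before the other starts.
Sorted by start: Felix, Yusuf, Omar, Noor, Hannah, Priya, Sana, Nadia.
Yusuf starts exactly when Felix ends (back-to-back, no overlap), so Felix has no further overlaps.
Omar starts before Yusuf ends → Yusuf and Omar overlap.
Noor starts after Yusuf ends, so Yusuf has no further overlaps.
Noor starts after Omar ends, so Omar has no further overlaps.
Hannah starts after Noor ends, so Noor has no further overlaps.
Priya starts before Hannah ends → Hannah and Priya overlap.
Sana starts before Hannah ends → Hannah and Sana overlap.
Nadia starts after Hannah ends.
Sana starts before Priya ends → Priya and Sana overlap.
Nadia starts after Priya ends.
Nadia starts after Sana ends.
Overlapping pairs: Hannah & Priya, Hannah & Sana, Omar & Yusuf, Priya & Sana — 4 in total.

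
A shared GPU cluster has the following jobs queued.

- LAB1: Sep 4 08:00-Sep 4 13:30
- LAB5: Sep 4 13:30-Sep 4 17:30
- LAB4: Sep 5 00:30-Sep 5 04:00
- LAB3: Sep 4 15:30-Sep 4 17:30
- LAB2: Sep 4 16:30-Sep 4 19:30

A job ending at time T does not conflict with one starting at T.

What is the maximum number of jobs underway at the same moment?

Sweep the timeline, counting +1 at each start and −1 at each end (ends before starts at a tie):
Sep 4 08:00 start LAB1 → 1
Sep 4 13:30 end LAB1 → 0
Sep 4 13:30 start LAB5 → 1
Sep 4 15:30 start LAB3 → 2
Sep 4 16:30 start LAB2 → 3
Sep 4 17:30 end LAB3 → 2
Sep 4 17:30 end LAB5 → 1
Sep 4 19:30 end LAB2 → 0
Sep 5 00:30 start LAB4 → 1
Sep 5 04:00 end LAB4 → 0
Peak is 3, at Sep 4 16:30 (LAB2, LAB3, LAB5).

3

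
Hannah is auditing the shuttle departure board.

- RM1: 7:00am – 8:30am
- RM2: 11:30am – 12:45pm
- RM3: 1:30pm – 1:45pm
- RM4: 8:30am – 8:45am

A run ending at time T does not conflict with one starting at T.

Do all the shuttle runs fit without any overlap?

Sorted by start: RM1, RM4, RM2, RM3.
RM4 starts exactly when RM1 ends (back-to-back, no overlap), so nothing later overlaps RM1 either.
RM2 starts after RM4 ends, so nothing later overlaps RM4 either.
RM3 starts after RM2 ends.
Every pair is clear; the schedule has no overlaps.

Yes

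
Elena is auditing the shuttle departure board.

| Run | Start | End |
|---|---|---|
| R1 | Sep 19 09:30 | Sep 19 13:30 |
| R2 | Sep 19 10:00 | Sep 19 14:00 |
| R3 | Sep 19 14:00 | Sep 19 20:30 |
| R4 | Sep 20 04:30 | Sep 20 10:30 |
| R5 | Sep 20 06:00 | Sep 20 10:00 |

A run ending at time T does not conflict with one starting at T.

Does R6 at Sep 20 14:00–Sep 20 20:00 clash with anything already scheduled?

R1: ends Sep 19 13:30 at or before R6 starts Sep 20 14:00 → clear.
R2: ends Sep 19 14:00 at or before R6 starts Sep 20 14:00 → clear.
R3: ends Sep 19 20:30 at or before R6 starts Sep 20 14:00 → clear.
R4: ends Sep 20 10:30 at or before R6 starts Sep 20 14:00 → clear.
R5: ends Sep 20 10:00 at or before R6 starts Sep 20 14:00 → clear.

No — it doesn't clash with anything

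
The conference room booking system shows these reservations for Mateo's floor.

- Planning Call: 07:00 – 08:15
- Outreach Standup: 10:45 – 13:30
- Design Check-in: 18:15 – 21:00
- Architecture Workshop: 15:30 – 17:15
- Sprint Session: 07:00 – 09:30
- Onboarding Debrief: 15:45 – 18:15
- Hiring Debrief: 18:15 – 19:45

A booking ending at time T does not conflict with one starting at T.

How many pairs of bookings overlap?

Two intervals overlap when each starts before the other ends.
Sorted by start: Sprint Session, Planning Call, Outreach Standup, Architecture Workshop, Onboarding Debrief, Hiring Debrief, Design Check-in.
Planning Call starts before Sprint Session ends → Sprint Session and Planning Call overlap.
Outreach Standup starts after Sprint Session ends — done with Sprint Session.
Outreach Standup starts after Planning Call ends — done with Planning Call.
Architecture Workshop starts after Outreach Standup ends — done with Outreach Standup.
Onboarding Debrief starts before Architecture Workshop ends → Architecture Workshop and Onboarding Debrief overlap.
Hiring Debrief starts after Architecture Workshop ends — done with Architecture Workshop.
Hiring Debrief starts exactly when Onboarding Debrief ends (back-to-back, no overlap) — done with Onboarding Debrief.
Design Check-in starts before Hiring Debrief ends → Hiring Debrief and Design Check-in overlap.
Overlapping pairs: Architecture Workshop & Onboarding Debrief, Design Check-in & Hiring Debrief, Planning Call & Sprint Session — 3 in total.

3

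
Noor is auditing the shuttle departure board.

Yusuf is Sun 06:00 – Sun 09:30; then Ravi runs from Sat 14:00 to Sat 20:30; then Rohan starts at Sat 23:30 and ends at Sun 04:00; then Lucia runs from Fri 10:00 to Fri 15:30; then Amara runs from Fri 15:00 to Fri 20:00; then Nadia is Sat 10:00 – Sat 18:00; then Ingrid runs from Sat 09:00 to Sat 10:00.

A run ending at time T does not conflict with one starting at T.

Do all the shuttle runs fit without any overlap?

Sorted by start: Lucia, Amara, Ingrid, Nadia, Ravi, Rohan, Yusuf.
Amara starts before Lucia ends → Lucia and Amara overlap.
That's a conflict, so the schedule is not conflict-free.

No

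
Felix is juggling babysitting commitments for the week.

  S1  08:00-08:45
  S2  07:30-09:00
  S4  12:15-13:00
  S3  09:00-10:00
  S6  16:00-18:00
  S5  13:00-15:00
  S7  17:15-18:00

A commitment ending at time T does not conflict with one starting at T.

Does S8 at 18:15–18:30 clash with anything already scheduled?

No — it doesn't clash with anything

S2: ends 09:00 at or before S8 starts 18:15 → clear.
S1: ends 08:45 at or before S8 starts 18:15 → clear.
S3: ends 10:00 at or before S8 starts 18:15 → clear.
S4: ends 13:00 at or before S8 starts 18:15 → clear.
S5: ends 15:00 at or before S8 starts 18:15 → clear.
S6: ends 18:00 at or before S8 starts 18:15 → clear.
S7: ends 18:00 at or before S8 starts 18:15 → clear.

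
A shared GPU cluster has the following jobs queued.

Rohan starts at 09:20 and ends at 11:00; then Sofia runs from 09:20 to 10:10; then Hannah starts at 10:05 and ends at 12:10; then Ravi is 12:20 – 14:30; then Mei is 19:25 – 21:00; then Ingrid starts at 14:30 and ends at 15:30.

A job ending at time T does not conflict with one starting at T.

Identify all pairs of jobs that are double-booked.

Hannah & Rohan, Hannah & Sofia, Rohan & Sofia

Two intervals overlap when each starts before the other ends.
Sorted by start: Sofia, Rohan, Hannah, Ravi, Ingrid, Mei.
Rohan starts before Sofia ends → Sofia and Rohan overlap.
Hannah starts before Sofia ends → Sofia and Hannah overlap.
Ravi starts after Sofia ends — done with Sofia.
Hannah starts before Rohan ends → Rohan and Hannah overlap.
Ravi starts after Rohan ends — done with Rohan.
Ravi starts after Hannah ends — done with Hannah.
Ingrid starts exactly when Ravi ends (back-to-back, no overlap) — done with Ravi.
Mei starts after Ingrid ends.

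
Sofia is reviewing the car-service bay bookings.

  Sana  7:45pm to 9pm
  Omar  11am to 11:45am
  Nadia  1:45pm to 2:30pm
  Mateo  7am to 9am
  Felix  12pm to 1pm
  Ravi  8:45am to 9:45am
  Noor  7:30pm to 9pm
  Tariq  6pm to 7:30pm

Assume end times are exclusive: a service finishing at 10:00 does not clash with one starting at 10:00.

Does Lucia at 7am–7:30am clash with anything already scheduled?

Yes — it overlaps Mateo

Mateo: starts 7am before Lucia ends 7:30am, and ends 9am after Lucia starts 7am → overlap.
Ravi: starts 8:45am at or after Lucia ends 7:30am → clear.
Omar: starts 11am at or after Lucia ends 7:30am → clear.
Felix: starts 12pm at or after Lucia ends 7:30am → clear.
Nadia: starts 1:45pm at or after Lucia ends 7:30am → clear.
Tariq: starts 6pm at or after Lucia ends 7:30am → clear.
Noor: starts 7:30pm at or after Lucia ends 7:30am → clear.
Sana: starts 7:45pm at or after Lucia ends 7:30am → clear.
Lucia overlaps Mateo.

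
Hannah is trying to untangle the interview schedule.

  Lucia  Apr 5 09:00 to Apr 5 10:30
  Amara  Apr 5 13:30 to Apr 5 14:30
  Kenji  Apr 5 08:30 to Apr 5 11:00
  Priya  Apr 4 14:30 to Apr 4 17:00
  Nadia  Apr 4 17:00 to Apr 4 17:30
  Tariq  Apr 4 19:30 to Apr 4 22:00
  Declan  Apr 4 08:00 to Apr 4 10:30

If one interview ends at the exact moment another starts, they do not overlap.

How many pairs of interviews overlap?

Two intervals overlap when each starts before the other ends.
Sorted by start: Declan, Priya, Nadia, Tariq, Kenji, Lucia, Amara.
Priya starts after Declan ends, so Declan has no further overlaps.
Nadia starts exactly when Priya ends (back-to-back, no overlap), so Priya has no further overlaps.
Tariq starts after Nadia ends, so Nadia has no further overlaps.
Kenji starts after Tariq ends, so Tariq has no further overlaps.
Lucia starts before Kenji ends → Kenji and Lucia overlap.
Amara starts after Kenji ends.
Amara starts after Lucia ends.
Overlapping pairs: Kenji & Lucia — 1 in total.

1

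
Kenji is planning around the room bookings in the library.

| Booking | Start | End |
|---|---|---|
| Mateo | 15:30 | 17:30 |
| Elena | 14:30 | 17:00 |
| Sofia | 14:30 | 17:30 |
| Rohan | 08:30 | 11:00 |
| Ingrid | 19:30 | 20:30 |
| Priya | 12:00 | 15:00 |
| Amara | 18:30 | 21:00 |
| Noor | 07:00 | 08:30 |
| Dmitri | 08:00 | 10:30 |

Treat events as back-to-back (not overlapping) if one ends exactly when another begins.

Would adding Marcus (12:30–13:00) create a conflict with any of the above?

Yes — it overlaps Priya

Noor: ends 08:30 at or before Marcus starts 12:30 → clear.
Dmitri: ends 10:30 at or before Marcus starts 12:30 → clear.
Rohan: ends 11:00 at or before Marcus starts 12:30 → clear.
Priya: starts 12:00 before Marcus ends 13:00, and ends 15:00 after Marcus starts 12:30 → overlap.
Elena: starts 14:30 at or after Marcus ends 13:00 → clear.
Sofia: starts 14:30 at or after Marcus ends 13:00 → clear.
Mateo: starts 15:30 at or after Marcus ends 13:00 → clear.
Amara: starts 18:30 at or after Marcus ends 13:00 → clear.
Ingrid: starts 19:30 at or after Marcus ends 13:00 → clear.
Marcus overlaps Priya.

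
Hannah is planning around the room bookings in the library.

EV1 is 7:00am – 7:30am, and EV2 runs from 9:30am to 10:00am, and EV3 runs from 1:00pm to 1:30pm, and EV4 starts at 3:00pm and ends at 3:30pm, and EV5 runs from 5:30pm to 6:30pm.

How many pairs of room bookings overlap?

Sorted by start: EV1, EV2, EV3, EV4, EV5.
EV2 starts after EV1 ends — done with EV1.
EV3 starts after EV2 ends — done with EV2.
EV4 starts after EV3 ends — done with EV3.
EV5 starts after EV4 ends.
No pair overlaps.

0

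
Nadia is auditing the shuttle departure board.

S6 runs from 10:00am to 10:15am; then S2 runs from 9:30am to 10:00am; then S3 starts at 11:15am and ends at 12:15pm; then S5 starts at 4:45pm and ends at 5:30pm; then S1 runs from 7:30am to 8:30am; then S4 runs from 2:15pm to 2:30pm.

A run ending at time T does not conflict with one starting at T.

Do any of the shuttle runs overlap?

No

Two intervals overlap when each starts before the other ends.
Sorted by start: S1, S2, S6, S3, S4, S5.
S2 starts after S1 ends, so S1 has no further overlaps.
S6 starts exactly when S2 ends (back-to-back, no overlap), so S2 has no further overlaps.
S3 starts after S6 ends, so S6 has no further overlaps.
S4 starts after S3 ends, so S3 has no further overlaps.
S5 starts after S4 ends.
Every pair is clear; the schedule has no overlaps.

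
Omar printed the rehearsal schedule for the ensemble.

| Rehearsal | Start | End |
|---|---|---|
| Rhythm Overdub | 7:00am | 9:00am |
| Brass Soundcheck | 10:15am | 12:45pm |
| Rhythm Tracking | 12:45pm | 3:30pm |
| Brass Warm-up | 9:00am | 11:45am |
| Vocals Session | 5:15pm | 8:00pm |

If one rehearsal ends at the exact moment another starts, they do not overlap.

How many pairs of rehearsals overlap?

Sorted by start: Rhythm Overdub, Brass Warm-up, Brass Soundcheck, Rhythm Tracking, Vocals Session.
Brass Warm-up starts exactly when Rhythm Overdub ends (back-to-back, no overlap) — done with Rhythm Overdub.
Brass Soundcheck starts before Brass Warm-up ends → Brass Warm-up and Brass Soundcheck overlap.
Rhythm Tracking starts after Brass Warm-up ends — done with Brass Warm-up.
Rhythm Tracking starts exactly when Brass Soundcheck ends (back-to-back, no overlap) — done with Brass Soundcheck.
Vocals Session starts after Rhythm Tracking ends.
Overlapping pairs: Brass Soundcheck & Brass Warm-up — 1 in total.

1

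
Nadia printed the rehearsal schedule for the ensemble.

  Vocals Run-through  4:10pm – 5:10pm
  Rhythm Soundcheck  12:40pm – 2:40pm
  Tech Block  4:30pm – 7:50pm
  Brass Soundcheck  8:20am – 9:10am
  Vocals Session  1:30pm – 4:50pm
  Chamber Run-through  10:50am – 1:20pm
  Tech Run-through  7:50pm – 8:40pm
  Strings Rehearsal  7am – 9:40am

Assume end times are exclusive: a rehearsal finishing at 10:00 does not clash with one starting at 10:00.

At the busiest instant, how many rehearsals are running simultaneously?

Walk through starts and ends in time order (an end at T is processed before a start at T):
7am start Strings Rehearsal → 1
8:20am start Brass Soundcheck → 2
9:10am end Brass Soundcheck → 1
9:40am end Strings Rehearsal → 0
10:50am start Chamber Run-through → 1
12:40pm start Rhythm Soundcheck → 2
1:20pm end Chamber Run-through → 1
1:30pm start Vocals Session → 2
2:40pm end Rhythm Soundcheck → 1
4:10pm start Vocals Run-through → 2
4:30pm start Tech Block → 3
4:50pm end Vocals Session → 2
5:10pm end Vocals Run-through → 1
7:50pm end Tech Block → 0
7:50pm start Tech Run-through → 1
8:40pm end Tech Run-through → 0
Peak is 3, at 4:30pm (Tech Block, Vocals Run-through, Vocals Session).

3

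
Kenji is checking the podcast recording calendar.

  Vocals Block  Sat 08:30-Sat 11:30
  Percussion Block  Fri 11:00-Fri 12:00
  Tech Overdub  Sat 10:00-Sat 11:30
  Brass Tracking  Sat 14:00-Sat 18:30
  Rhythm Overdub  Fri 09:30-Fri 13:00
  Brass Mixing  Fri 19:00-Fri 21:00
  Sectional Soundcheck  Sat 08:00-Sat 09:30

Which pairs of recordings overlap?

Percussion Block & Rhythm Overdub, Sectional Soundcheck & Vocals Block, Tech Overdub & Vocals Block

Sorted by start: Rhythm Overdub, Percussion Block, Brass Mixing, Sectional Soundcheck, Vocals Block, Tech Overdub, Brass Tracking.
Percussion Block starts before Rhythm Overdub ends → Rhythm Overdub and Percussion Block overlap.
Brass Mixing starts after Rhythm Overdub ends, so nothing later overlaps Rhythm Overdub either.
Brass Mixing starts after Percussion Block ends, so nothing later overlaps Percussion Block either.
Sectional Soundcheck starts after Brass Mixing ends, so nothing later overlaps Brass Mixing either.
Vocals Block starts before Sectional Soundcheck ends → Sectional Soundcheck and Vocals Block overlap.
Tech Overdub starts after Sectional Soundcheck ends, so nothing later overlaps Sectional Soundcheck either.
Tech Overdub starts before Vocals Block ends → Vocals Block and Tech Overdub overlap.
Brass Tracking starts after Vocals Block ends.
Brass Tracking starts after Tech Overdub ends.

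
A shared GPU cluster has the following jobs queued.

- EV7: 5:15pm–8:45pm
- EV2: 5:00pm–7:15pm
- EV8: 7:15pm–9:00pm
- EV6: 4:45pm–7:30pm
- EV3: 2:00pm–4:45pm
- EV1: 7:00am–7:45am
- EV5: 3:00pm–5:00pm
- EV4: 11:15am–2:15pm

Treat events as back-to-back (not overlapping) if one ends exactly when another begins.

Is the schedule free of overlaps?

No

Sorted by start: EV1, EV4, EV3, EV5, EV6, EV2, EV7, EV8.
EV4 starts after EV1 ends, so EV1 has no further overlaps.
EV3 starts before EV4 ends → EV4 and EV3 overlap.
That's a conflict, so the schedule is not conflict-free.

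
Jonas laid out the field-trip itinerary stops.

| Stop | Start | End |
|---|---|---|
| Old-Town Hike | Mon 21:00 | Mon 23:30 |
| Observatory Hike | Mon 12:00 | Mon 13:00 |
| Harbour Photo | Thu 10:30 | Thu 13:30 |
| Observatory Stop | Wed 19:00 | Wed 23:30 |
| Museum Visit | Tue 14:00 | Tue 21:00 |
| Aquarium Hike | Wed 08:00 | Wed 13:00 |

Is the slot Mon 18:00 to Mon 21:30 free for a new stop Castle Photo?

Observatory Hike: ends Mon 13:00 at or before Castle Photo starts Mon 18:00 → clear.
Old-Town Hike: starts Mon 21:00 before Castle Photo ends Mon 21:30, and ends Mon 23:30 after Castle Photo starts Mon 18:00 → overlap.
Museum Visit: starts Tue 14:00 at or after Castle Photo ends Mon 21:30 → clear.
Aquarium Hike: starts Wed 08:00 at or after Castle Photo ends Mon 21:30 → clear.
Observatory Stop: starts Wed 19:00 at or after Castle Photo ends Mon 21:30 → clear.
Harbour Photo: starts Thu 10:30 at or after Castle Photo ends Mon 21:30 → clear.
Castle Photo overlaps Old-Town Hike.

No — it overlaps Old-Town Hike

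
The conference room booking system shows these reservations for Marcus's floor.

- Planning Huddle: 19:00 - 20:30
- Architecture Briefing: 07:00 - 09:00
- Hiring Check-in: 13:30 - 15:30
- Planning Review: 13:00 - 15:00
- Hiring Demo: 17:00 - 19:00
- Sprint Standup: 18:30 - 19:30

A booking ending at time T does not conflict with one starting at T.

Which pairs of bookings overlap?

Sorted by start: Architecture Briefing, Planning Review, Hiring Check-in, Hiring Demo, Sprint Standup, Planning Huddle.
Planning Review starts after Architecture Briefing ends — done with Architecture Briefing.
Hiring Check-in starts before Planning Review ends → Planning Review and Hiring Check-in overlap.
Hiring Demo starts after Planning Review ends — done with Planning Review.
Hiring Demo starts after Hiring Check-in ends — done with Hiring Check-in.
Sprint Standup starts before Hiring Demo ends → Hiring Demo and Sprint Standup overlap.
Planning Huddle starts exactly when Hiring Demo ends (back-to-back, no overlap).
Planning Huddle starts before Sprint Standup ends → Sprint Standup and Planning Huddle overlap.

Hiring Check-in & Planning Review, Hiring Demo & Sprint Standup, Planning Huddle & Sprint Standup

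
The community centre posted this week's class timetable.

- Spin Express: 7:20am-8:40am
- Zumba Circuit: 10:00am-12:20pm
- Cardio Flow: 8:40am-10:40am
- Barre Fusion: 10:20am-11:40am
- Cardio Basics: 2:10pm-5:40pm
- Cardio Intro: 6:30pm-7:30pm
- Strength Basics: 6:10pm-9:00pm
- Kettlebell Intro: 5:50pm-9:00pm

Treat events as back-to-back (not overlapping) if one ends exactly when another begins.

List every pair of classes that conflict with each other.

Barre Fusion & Cardio Flow, Barre Fusion & Zumba Circuit, Cardio Flow & Zumba Circuit, Cardio Intro & Kettlebell Intro, Cardio Intro & Strength Basics, Kettlebell Intro & Strength Basics

Sorted by start: Spin Express, Cardio Flow, Zumba Circuit, Barre Fusion, Cardio Basics, Kettlebell Intro, Strength Basics, Cardio Intro.
Cardio Flow starts exactly when Spin Express ends (back-to-back, no overlap), so Spin Express has no further overlaps.
Zumba Circuit starts before Cardio Flow ends → Cardio Flow and Zumba Circuit overlap.
Barre Fusion starts before Cardio Flow ends → Cardio Flow and Barre Fusion overlap.
Cardio Basics starts after Cardio Flow ends, so Cardio Flow has no further overlaps.
Barre Fusion starts before Zumba Circuit ends → Zumba Circuit and Barre Fusion overlap.
Cardio Basics starts after Zumba Circuit ends, so Zumba Circuit has no further overlaps.
Cardio Basics starts after Barre Fusion ends, so Barre Fusion has no further overlaps.
Kettlebell Intro starts after Cardio Basics ends, so Cardio Basics has no further overlaps.
Strength Basics starts before Kettlebell Intro ends → Kettlebell Intro and Strength Basics overlap.
Cardio Intro starts before Kettlebell Intro ends → Kettlebell Intro and Cardio Intro overlap.
Cardio Intro starts before Strength Basics ends → Strength Basics and Cardio Intro overlap.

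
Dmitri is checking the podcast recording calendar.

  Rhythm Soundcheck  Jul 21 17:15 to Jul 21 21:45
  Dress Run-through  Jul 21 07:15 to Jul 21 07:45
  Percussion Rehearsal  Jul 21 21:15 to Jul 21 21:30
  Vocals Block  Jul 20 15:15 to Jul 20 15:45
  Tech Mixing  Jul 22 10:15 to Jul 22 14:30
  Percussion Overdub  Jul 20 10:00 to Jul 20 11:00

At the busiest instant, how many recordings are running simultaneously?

2

Sweep the timeline, counting +1 at each start and −1 at each end (ends before starts at a tie):
Jul 20 10:00 start Percussion Overdub → 1
Jul 20 11:00 end Percussion Overdub → 0
Jul 20 15:15 start Vocals Block → 1
Jul 20 15:45 end Vocals Block → 0
Jul 21 07:15 start Dress Run-through → 1
Jul 21 07:45 end Dress Run-through → 0
Jul 21 17:15 start Rhythm Soundcheck → 1
Jul 21 21:15 start Percussion Rehearsal → 2
Jul 21 21:30 end Percussion Rehearsal → 1
Jul 21 21:45 end Rhythm Soundcheck → 0
Jul 22 10:15 start Tech Mixing → 1
Jul 22 14:30 end Tech Mixing → 0
Peak is 2, at Jul 21 21:15 (Percussion Rehearsal, Rhythm Soundcheck).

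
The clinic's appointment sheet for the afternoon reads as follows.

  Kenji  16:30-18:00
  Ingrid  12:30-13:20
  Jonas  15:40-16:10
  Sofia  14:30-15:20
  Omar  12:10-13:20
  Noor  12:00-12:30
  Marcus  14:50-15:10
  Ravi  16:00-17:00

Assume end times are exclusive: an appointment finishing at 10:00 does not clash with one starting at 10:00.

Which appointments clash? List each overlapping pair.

Sorted by start: Noor, Omar, Ingrid, Sofia, Marcus, Jonas, Ravi, Kenji.
Omar starts before Noor ends → Noor and Omar overlap.
Ingrid starts exactly when Noor ends (back-to-back, no overlap), so Noor has no further overlaps.
Ingrid starts before Omar ends → Omar and Ingrid overlap.
Sofia starts after Omar ends, so Omar has no further overlaps.
Sofia starts after Ingrid ends, so Ingrid has no further overlaps.
Marcus starts before Sofia ends → Sofia and Marcus overlap.
Jonas starts after Sofia ends, so Sofia has no further overlaps.
Jonas starts after Marcus ends, so Marcus has no further overlaps.
Ravi starts before Jonas ends → Jonas and Ravi overlap.
Kenji starts after Jonas ends.
Kenji starts before Ravi ends → Ravi and Kenji overlap.

Ingrid & Omar, Jonas & Ravi, Kenji & Ravi, Marcus & Sofia, Noor & Omar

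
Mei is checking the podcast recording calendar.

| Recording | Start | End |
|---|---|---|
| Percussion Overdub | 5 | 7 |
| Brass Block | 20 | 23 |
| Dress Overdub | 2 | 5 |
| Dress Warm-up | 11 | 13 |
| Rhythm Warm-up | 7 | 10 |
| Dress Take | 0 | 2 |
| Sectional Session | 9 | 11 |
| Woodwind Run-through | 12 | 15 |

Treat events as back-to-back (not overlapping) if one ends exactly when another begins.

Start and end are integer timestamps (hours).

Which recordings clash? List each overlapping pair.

Sorted by start: Dress Take, Dress Overdub, Percussion Overdub, Rhythm Warm-up, Sectional Session, Dress Warm-up, Woodwind Run-through, Brass Block.
Dress Overdub starts exactly when Dress Take ends (back-to-back, no overlap), so nothing later overlaps Dress Take either.
Percussion Overdub starts exactly when Dress Overdub ends (back-to-back, no overlap), so nothing later overlaps Dress Overdub either.
Rhythm Warm-up starts exactly when Percussion Overdub ends (back-to-back, no overlap), so nothing later overlaps Percussion Overdub either.
Sectional Session starts before Rhythm Warm-up ends → Rhythm Warm-up and Sectional Session overlap.
Dress Warm-up starts after Rhythm Warm-up ends, so nothing later overlaps Rhythm Warm-up either.
Dress Warm-up starts exactly when Sectional Session ends (back-to-back, no overlap), so nothing later overlaps Sectional Session either.
Woodwind Run-through starts before Dress Warm-up ends → Dress Warm-up and Woodwind Run-through overlap.
Brass Block starts after Dress Warm-up ends.
Brass Block starts after Woodwind Run-through ends.

Dress Warm-up & Woodwind Run-through, Rhythm Warm-up & Sectional Session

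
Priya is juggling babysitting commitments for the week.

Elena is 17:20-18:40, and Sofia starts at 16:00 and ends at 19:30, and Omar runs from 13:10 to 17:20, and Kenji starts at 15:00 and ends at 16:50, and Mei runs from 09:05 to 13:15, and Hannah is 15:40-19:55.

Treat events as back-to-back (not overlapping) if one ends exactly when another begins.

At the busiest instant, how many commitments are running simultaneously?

4

Sort all start/end points and keep a running count:
09:05 start Mei → 1
13:10 start Omar → 2
13:15 end Mei → 1
15:00 start Kenji → 2
15:40 start Hannah → 3
16:00 start Sofia → 4
16:50 end Kenji → 3
17:20 end Omar → 2
17:20 start Elena → 3
18:40 end Elena → 2
19:30 end Sofia → 1
19:55 end Hannah → 0
Peak is 4, at 16:00 (Hannah, Kenji, Omar, Sofia).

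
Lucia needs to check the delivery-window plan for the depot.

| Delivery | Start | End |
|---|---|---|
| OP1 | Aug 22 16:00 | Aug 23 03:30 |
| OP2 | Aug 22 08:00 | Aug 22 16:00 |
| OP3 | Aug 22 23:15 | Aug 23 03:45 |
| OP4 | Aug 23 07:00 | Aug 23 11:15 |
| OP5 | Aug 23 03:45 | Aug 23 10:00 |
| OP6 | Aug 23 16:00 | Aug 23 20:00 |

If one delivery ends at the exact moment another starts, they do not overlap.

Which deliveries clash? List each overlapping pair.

OP1 & OP3, OP4 & OP5

Sorted by start: OP2, OP1, OP3, OP5, OP4, OP6.
OP1 starts exactly when OP2 ends (back-to-back, no overlap), so OP2 has no further overlaps.
OP3 starts before OP1 ends → OP1 and OP3 overlap.
OP5 starts after OP1 ends, so OP1 has no further overlaps.
OP5 starts exactly when OP3 ends (back-to-back, no overlap), so OP3 has no further overlaps.
OP4 starts before OP5 ends → OP5 and OP4 overlap.
OP6 starts after OP5 ends.
OP6 starts after OP4 ends.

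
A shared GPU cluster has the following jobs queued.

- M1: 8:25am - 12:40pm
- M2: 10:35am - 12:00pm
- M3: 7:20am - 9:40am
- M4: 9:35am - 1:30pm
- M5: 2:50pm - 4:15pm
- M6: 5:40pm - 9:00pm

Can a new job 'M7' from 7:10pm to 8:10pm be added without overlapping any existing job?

No — it overlaps M6

M3: ends 9:40am at or before M7 starts 7:10pm → clear.
M1: ends 12:40pm at or before M7 starts 7:10pm → clear.
M4: ends 1:30pm at or before M7 starts 7:10pm → clear.
M2: ends 12:00pm at or before M7 starts 7:10pm → clear.
M5: ends 4:15pm at or before M7 starts 7:10pm → clear.
M6: starts 5:40pm before M7 ends 8:10pm, and ends 9:00pm after M7 starts 7:10pm → overlap.
M7 overlaps M6.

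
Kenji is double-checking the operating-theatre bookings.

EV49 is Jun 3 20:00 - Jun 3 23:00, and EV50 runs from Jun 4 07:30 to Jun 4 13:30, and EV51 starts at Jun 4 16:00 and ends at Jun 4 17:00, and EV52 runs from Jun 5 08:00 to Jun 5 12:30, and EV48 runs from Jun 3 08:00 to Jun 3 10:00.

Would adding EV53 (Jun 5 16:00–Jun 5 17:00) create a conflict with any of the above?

No — it doesn't clash with anything

EV48: ends Jun 3 10:00 at or before EV53 starts Jun 5 16:00 → clear.
EV49: ends Jun 3 23:00 at or before EV53 starts Jun 5 16:00 → clear.
EV50: ends Jun 4 13:30 at or before EV53 starts Jun 5 16:00 → clear.
EV51: ends Jun 4 17:00 at or before EV53 starts Jun 5 16:00 → clear.
EV52: ends Jun 5 12:30 at or before EV53 starts Jun 5 16:00 → clear.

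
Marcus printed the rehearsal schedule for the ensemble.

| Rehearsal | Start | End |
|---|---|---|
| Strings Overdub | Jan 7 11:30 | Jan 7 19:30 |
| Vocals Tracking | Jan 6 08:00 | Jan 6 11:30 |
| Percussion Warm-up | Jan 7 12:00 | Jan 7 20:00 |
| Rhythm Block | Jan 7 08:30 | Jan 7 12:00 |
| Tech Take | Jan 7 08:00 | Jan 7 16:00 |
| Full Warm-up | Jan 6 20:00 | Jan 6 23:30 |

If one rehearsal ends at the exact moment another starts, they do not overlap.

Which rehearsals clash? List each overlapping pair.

Check each pair: they overlap iff neither finishes before the other starts.
Sorted by start: Vocals Tracking, Full Warm-up, Tech Take, Rhythm Block, Strings Overdub, Percussion Warm-up.
Full Warm-up starts after Vocals Tracking ends; Vocals Tracking is clear from here.
Tech Take starts after Full Warm-up ends; Full Warm-up is clear from here.
Rhythm Block starts before Tech Take ends → Tech Take and Rhythm Block overlap.
Strings Overdub starts before Tech Take ends → Tech Take and Strings Overdub overlap.
Percussion Warm-up starts before Tech Take ends → Tech Take and Percussion Warm-up overlap.
Strings Overdub starts before Rhythm Block ends → Rhythm Block and Strings Overdub overlap.
Percussion Warm-up starts exactly when Rhythm Block ends (back-to-back, no overlap).
Percussion Warm-up starts before Strings Overdub ends → Strings Overdub and Percussion Warm-up overlap.

Percussion Warm-up & Strings Overdub, Percussion Warm-up & Tech Take, Rhythm Block & Strings Overdub, Rhythm Block & Tech Take, Strings Overdub & Tech Take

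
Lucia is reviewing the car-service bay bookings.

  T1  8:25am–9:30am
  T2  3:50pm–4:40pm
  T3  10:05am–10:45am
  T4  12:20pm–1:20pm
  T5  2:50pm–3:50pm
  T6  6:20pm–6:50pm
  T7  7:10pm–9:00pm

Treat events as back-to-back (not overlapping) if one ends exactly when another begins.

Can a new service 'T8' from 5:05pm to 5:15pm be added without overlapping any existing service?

T1: ends 9:30am at or before T8 starts 5:05pm → clear.
T3: ends 10:45am at or before T8 starts 5:05pm → clear.
T4: ends 1:20pm at or before T8 starts 5:05pm → clear.
T5: ends 3:50pm at or before T8 starts 5:05pm → clear.
T2: ends 4:40pm at or before T8 starts 5:05pm → clear.
T6: starts 6:20pm at or after T8 ends 5:15pm → clear.
T7: starts 7:10pm at or after T8 ends 5:15pm → clear.

Yes — the slot is free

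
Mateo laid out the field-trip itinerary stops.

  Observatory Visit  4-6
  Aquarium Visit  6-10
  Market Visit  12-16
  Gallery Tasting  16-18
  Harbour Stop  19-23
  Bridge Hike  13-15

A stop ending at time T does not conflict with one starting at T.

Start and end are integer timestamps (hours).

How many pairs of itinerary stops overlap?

1

Sorted by start: Observatory Visit, Aquarium Visit, Market Visit, Bridge Hike, Gallery Tasting, Harbour Stop.
Aquarium Visit starts exactly when Observatory Visit ends (back-to-back, no overlap); Observatory Visit is clear from here.
Market Visit starts after Aquarium Visit ends; Aquarium Visit is clear from here.
Bridge Hike starts before Market Visit ends → Market Visit and Bridge Hike overlap.
Gallery Tasting starts exactly when Market Visit ends (back-to-back, no overlap); Market Visit is clear from here.
Gallery Tasting starts after Bridge Hike ends; Bridge Hike is clear from here.
Harbour Stop starts after Gallery Tasting ends.
Overlapping pairs: Bridge Hike & Market Visit — 1 in total.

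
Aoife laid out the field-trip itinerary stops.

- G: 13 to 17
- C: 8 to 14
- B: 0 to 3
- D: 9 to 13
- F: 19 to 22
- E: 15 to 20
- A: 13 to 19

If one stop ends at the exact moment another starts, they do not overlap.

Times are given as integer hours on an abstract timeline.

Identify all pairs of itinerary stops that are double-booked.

A & C, A & E, A & G, C & D, C & G, E & F, E & G

Sorted by start: B, C, D, A, G, E, F.
C starts after B ends; B is clear from here.
D starts before C ends → C and D overlap.
A starts before C ends → C and A overlap.
G starts before C ends → C and G overlap.
E starts after C ends; C is clear from here.
A starts exactly when D ends (back-to-back, no overlap); D is clear from here.
G starts before A ends → A and G overlap.
E starts before A ends → A and E overlap.
F starts exactly when A ends (back-to-back, no overlap).
E starts before G ends → G and E overlap.
F starts after G ends.
F starts before E ends → E and F overlap.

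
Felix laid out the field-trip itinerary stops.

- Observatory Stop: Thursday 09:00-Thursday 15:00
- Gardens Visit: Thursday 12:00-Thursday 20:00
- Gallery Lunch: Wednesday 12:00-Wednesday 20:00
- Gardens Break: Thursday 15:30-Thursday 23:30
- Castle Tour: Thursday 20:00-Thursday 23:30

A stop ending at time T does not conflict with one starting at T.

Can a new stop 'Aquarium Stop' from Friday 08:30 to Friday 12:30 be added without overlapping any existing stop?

Gallery Lunch: ends Wednesday 20:00 at or before Aquarium Stop starts Friday 08:30 → clear.
Observatory Stop: ends Thursday 15:00 at or before Aquarium Stop starts Friday 08:30 → clear.
Gardens Visit: ends Thursday 20:00 at or before Aquarium Stop starts Friday 08:30 → clear.
Gardens Break: ends Thursday 23:30 at or before Aquarium Stop starts Friday 08:30 → clear.
Castle Tour: ends Thursday 23:30 at or before Aquarium Stop starts Friday 08:30 → clear.

Yes — the slot is free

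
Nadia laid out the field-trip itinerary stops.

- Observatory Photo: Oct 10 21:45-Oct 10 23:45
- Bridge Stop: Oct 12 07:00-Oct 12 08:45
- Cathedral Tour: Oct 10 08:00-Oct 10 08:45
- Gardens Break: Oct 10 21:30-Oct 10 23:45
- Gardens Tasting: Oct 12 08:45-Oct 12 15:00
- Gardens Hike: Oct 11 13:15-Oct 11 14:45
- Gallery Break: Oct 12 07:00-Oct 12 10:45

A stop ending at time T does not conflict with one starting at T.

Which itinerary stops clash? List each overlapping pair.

Two intervals overlap when each starts before the other ends.
Sorted by start: Cathedral Tour, Gardens Break, Observatory Photo, Gardens Hike, Gallery Break, Bridge Stop, Gardens Tasting.
Gardens Break starts after Cathedral Tour ends; Cathedral Tour is clear from here.
Observatory Photo starts before Gardens Break ends → Gardens Break and Observatory Photo overlap.
Gardens Hike starts after Gardens Break ends; Gardens Break is clear from here.
Gardens Hike starts after Observatory Photo ends; Observatory Photo is clear from here.
Gallery Break starts after Gardens Hike ends; Gardens Hike is clear from here.
Bridge Stop starts before Gallery Break ends → Gallery Break and Bridge Stop overlap.
Gardens Tasting starts before Gallery Break ends → Gallery Break and Gardens Tasting overlap.
Gardens Tasting starts exactly when Bridge Stop ends (back-to-back, no overlap).

Bridge Stop & Gallery Break, Gallery Break & Gardens Tasting, Gardens Break & Observatory Photo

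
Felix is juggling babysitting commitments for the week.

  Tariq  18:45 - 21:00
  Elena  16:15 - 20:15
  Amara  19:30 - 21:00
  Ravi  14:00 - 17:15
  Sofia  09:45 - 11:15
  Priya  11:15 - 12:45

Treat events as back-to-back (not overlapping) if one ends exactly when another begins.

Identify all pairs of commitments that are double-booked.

Amara & Elena, Amara & Tariq, Elena & Ravi, Elena & Tariq

Sorted by start: Sofia, Priya, Ravi, Elena, Tariq, Amara.
Priya starts exactly when Sofia ends (back-to-back, no overlap) — done with Sofia.
Ravi starts after Priya ends — done with Priya.
Elena starts before Ravi ends → Ravi and Elena overlap.
Tariq starts after Ravi ends — done with Ravi.
Tariq starts before Elena ends → Elena and Tariq overlap.
Amara starts before Elena ends → Elena and Amara overlap.
Amara starts before Tariq ends → Tariq and Amara overlap.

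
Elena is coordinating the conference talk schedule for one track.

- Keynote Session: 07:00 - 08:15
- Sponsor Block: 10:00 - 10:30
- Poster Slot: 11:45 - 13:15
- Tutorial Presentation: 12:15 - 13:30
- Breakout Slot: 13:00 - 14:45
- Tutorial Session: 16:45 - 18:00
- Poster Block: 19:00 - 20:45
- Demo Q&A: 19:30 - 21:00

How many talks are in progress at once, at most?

Sweep the timeline, counting +1 at each start and −1 at each end (ends before starts at a tie):
07:00 start Keynote Session → 1
08:15 end Keynote Session → 0
10:00 start Sponsor Block → 1
10:30 end Sponsor Block → 0
11:45 start Poster Slot → 1
12:15 start Tutorial Presentation → 2
13:00 start Breakout Slot → 3
13:15 end Poster Slot → 2
13:30 end Tutorial Presentation → 1
14:45 end Breakout Slot → 0
16:45 start Tutorial Session → 1
18:00 end Tutorial Session → 0
19:00 start Poster Block → 1
19:30 start Demo Q&A → 2
20:45 end Poster Block → 1
21:00 end Demo Q&A → 0
Peak is 3, at 13:00 (Breakout Slot, Poster Slot, Tutorial Presentation).

3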